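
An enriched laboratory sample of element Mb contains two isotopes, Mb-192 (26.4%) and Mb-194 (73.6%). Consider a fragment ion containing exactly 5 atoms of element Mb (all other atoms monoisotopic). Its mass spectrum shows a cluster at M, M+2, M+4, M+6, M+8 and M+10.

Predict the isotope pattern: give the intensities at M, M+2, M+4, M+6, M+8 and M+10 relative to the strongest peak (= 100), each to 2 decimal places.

0.33 : 4.62 : 25.73 : 71.74 : 100.00 : 55.76

Expanding (0.264 + 0.736)^5:
P(M) = 0.264^5 = 0.001282
P(M+2) = 5 × 0.264^4 × 0.736^1 = 0.017876
P(M+4) = 10 × 0.264^3 × 0.736^2 = 0.099671
P(M+6) = 10 × 0.264^2 × 0.736^3 = 0.277870
P(M+8) = 5 × 0.264^1 × 0.736^4 = 0.387334
P(M+10) = 0.736^5 = 0.215968
The M+8 peak is largest (0.387334); scaling to 100 gives 0.33 : 4.62 : 25.73 : 71.74 : 100.00 : 55.76.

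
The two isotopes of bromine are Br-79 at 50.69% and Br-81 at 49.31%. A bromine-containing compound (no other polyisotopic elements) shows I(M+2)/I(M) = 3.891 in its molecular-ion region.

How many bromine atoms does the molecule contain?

With n Br atoms, P(M+2)/P(M) = C(n,1)·p^(n−1)q / p^n = n·q/p = n · 0.4931/0.5069.
n = 3.891 × 0.5069/0.4931 = 4.00 ≈ 4

4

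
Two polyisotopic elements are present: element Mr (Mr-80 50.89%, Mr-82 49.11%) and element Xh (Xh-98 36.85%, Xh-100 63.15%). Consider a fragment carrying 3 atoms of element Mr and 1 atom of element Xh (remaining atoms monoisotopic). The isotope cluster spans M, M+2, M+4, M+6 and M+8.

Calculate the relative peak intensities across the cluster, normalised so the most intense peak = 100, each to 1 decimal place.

12.9 : 59.4 : 100.0 : 73.3 : 19.9

Element Mr pattern (n=3): 0.13179452 : 0.38155407 : 0.3682083 : 0.11844311
Element Xh pattern (n=1): 0.3685 : 0.6315
Convolve the two distributions (both contribute in 2-u steps):
  M: 0.13179452×0.3685 = 0.048566
  M+2: 0.13179452×0.6315 + 0.38155407×0.3685 = 0.223831
  M+4: 0.38155407×0.6315 + 0.3682083×0.3685 = 0.376636
  M+6: 0.3682083×0.6315 + 0.11844311×0.3685 = 0.276170
  M+8: 0.11844311×0.6315 = 0.074797
Scale to base peak (0.376636) = 100: 12.9 : 59.4 : 100.0 : 73.3 : 19.9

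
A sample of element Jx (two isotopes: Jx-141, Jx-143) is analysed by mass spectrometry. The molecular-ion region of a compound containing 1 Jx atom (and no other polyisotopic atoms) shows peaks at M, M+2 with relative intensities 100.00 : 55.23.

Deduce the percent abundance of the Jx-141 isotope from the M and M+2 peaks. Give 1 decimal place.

If p is the fraction of Jx that is Jx-141, then I(M+2)/I(M) = [C(1,1)·p^0·(1−p)] / p^1 = 1·(1−p)/p = 55.23/100.00 = 0.5523
(1−p)/p = 0.5523/1 = 0.5523  ⇒  p = 1/(1 + 0.5523) = 0.6442
Jx-141: 64.4%, Jx-143: 35.6%.

64.4%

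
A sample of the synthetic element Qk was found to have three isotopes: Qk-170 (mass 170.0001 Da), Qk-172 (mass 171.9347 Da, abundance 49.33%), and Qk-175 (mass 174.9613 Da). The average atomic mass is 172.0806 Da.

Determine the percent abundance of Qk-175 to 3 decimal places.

The remaining 50.67% is split between Qk-170 (fraction x) and Qk-175 (fraction 0.5067 − x).
Substituting: 170.0001x + 174.9613(0.5067 − x) = 87.26521249
(170.0001 − 174.9613)x = -1.38767822  ⇒  x = 0.27971, y = 0.22699
Qk-170: 27.971%, Qk-175: 22.699%.

22.699%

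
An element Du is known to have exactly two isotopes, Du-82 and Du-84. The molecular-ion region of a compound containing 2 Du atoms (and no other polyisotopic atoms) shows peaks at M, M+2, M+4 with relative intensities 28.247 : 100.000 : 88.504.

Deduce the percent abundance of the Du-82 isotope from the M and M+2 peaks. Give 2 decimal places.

Let p = fractional abundance of Du-82. I(M+2)/I(M) = [C(2,1)·p^1·(1−p)] / p^2 = 2·(1−p)/p = 100.000/28.247 = 3.5402
(1−p)/p = 3.5402/2 = 1.7701  ⇒  p = 1/(1 + 1.7701) = 0.3610
Du-82: 36.10%, Du-84: 63.90%.

36.10%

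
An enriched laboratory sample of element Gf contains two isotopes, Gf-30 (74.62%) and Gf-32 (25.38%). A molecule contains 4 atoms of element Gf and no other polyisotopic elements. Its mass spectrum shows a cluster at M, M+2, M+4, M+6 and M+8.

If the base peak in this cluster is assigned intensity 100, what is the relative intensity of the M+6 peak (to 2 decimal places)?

11.57

Term probabilities: M 0.3100, M+2 0.4218, M+4 0.2152, M+6 0.0488, M+8 0.0041. Base peak = M+2.
P(M+2) = C(4,1) × 0.7462^3 × 0.2538^1 = 4 × 0.41549494 × 0.2538 = 0.421810 (base)
P(M+6) = C(4,3) × 0.7462^1 × 0.2538^3 = 4 × 0.7462 × 0.01634838 = 0.048797
Relative intensity = 0.048797 / 0.421810 × 100 = 11.57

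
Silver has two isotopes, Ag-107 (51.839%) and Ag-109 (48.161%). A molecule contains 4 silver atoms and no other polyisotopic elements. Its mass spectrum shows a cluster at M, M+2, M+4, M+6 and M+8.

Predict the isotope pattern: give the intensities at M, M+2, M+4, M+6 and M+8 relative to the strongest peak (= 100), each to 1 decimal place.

Expanding (0.51839 + 0.48161)^4:
P(M) = 0.51839^4 = 0.072215
P(M+2) = 4 × 0.51839^3 × 0.48161^1 = 0.268365
P(M+4) = 6 × 0.51839^2 × 0.48161^2 = 0.373986
P(M+6) = 4 × 0.51839^1 × 0.48161^3 = 0.231634
P(M+8) = 0.48161^4 = 0.053800
The M+4 peak is largest (0.373986); scaling to 100 gives 19.3 : 71.8 : 100.0 : 61.9 : 14.4.

19.3 : 71.8 : 100.0 : 61.9 : 14.4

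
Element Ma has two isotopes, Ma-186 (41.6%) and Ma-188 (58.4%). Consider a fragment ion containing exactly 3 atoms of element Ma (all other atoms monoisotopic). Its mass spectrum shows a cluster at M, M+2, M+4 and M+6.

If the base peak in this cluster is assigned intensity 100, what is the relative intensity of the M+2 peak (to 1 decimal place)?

71.2

(0.416 + 0.584)^3 gives M 0.0720, M+2 0.3032, M+4 0.4256, M+6 0.1992; the largest is M+4.
P(M+4) = C(3,2) × 0.416^1 × 0.584^2 = 3 × 0.4160 × 0.341056 = 0.425638 (base)
P(M+2) = C(3,1) × 0.416^2 × 0.584^1 = 3 × 0.173056 × 0.5840 = 0.303194
Relative intensity = 0.303194 / 0.425638 × 100 = 71.2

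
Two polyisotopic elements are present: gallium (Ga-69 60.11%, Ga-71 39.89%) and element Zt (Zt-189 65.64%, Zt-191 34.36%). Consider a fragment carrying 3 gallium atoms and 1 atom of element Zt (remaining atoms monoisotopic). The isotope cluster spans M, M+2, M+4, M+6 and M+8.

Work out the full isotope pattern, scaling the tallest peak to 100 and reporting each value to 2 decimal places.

Gallium pattern (n=3): 0.21719018 : 0.43239309 : 0.28694328 : 0.06347345
Element Zt pattern (n=1): 0.6564 : 0.3436
Convolve the two distributions (both contribute in 2-u steps):
  M: 0.21719018×0.6564 = 0.142564
  M+2: 0.21719018×0.3436 + 0.43239309×0.6564 = 0.358449
  M+4: 0.43239309×0.3436 + 0.28694328×0.6564 = 0.336920
  M+6: 0.28694328×0.3436 + 0.06347345×0.6564 = 0.140258
  M+8: 0.06347345×0.3436 = 0.021809
Scale to base peak (0.358449) = 100: 39.77 : 100.00 : 93.99 : 39.13 : 6.08

39.77 : 100.00 : 93.99 : 39.13 : 6.08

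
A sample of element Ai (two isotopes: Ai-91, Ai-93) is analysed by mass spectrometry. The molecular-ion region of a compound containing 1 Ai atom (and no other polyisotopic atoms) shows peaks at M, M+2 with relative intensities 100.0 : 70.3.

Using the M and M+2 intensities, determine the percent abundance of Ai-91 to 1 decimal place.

If p is the fraction of Ai that is Ai-91, then I(M+2)/I(M) = [C(1,1)·p^0·(1−p)] / p^1 = 1·(1−p)/p = 70.3/100.0 = 0.7030
(1−p)/p = 0.7030/1 = 0.7030  ⇒  p = 1/(1 + 0.7030) = 0.5872
Ai-91: 58.7%, Ai-93: 41.3%.

58.7%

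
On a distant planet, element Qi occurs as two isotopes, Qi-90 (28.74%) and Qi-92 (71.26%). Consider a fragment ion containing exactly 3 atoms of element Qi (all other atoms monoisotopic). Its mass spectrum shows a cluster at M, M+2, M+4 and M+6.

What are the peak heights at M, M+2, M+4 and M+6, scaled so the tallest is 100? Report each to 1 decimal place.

The 3 Qi atoms are independent, so intensities follow the terms of (0.2874 + 0.7126)^3.
P(M) = 0.2874^3 = 0.023739
P(M+2) = 3 × 0.2874^2 × 0.7126^1 = 0.176580
P(M+4) = 3 × 0.2874^1 × 0.7126^2 = 0.437824
P(M+6) = 0.7126^3 = 0.361857
The M+4 peak is largest (0.437824); scaling to 100 gives 5.4 : 40.3 : 100.0 : 82.6.

5.4 : 40.3 : 100.0 : 82.6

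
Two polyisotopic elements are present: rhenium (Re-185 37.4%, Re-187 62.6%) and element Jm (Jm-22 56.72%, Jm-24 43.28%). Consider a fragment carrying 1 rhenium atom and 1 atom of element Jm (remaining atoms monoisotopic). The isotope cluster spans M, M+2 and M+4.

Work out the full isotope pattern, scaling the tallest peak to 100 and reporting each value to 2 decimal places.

Rhenium pattern (n=1): 0.3740 : 0.6260
Element Jm pattern (n=1): 0.5672 : 0.4328
Convolve the two distributions (both contribute in 2-u steps):
  M: 0.3740×0.5672 = 0.212133
  M+2: 0.3740×0.4328 + 0.6260×0.5672 = 0.516934
  M+4: 0.6260×0.4328 = 0.270933
Scale to base peak (0.516934) = 100: 41.04 : 100.00 : 52.41

41.04 : 100.00 : 52.41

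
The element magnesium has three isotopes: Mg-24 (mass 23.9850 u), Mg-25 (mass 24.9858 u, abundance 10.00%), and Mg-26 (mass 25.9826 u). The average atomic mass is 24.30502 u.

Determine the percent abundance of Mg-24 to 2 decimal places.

Let x and y be the fractions of Mg-24 and Mg-26. Then x + y = 1 − 0.1000 = 0.9000 and 23.9850x + 25.9826y = 24.30502 − 0.1000×24.9858 = 21.80644.
Substituting: 23.9850x + 25.9826(0.9000 − x) = 21.80644
(23.9850 − 25.9826)x = -1.5779  ⇒  x = 0.78990, y = 0.11010
Mg-24: 78.99%, Mg-26: 11.01%.

78.99%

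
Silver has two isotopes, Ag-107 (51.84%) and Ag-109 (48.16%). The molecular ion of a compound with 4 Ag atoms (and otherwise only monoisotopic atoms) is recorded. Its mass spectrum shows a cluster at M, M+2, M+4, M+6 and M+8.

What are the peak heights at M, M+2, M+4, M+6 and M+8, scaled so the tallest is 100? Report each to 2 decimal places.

Expanding (0.5184 + 0.4816)^4:
P(M) = 0.5184^4 = 0.072220
P(M+2) = 4 × 0.5184^3 × 0.4816^1 = 0.268375
P(M+4) = 6 × 0.5184^2 × 0.4816^2 = 0.373985
P(M+6) = 4 × 0.5184^1 × 0.4816^3 = 0.231624
P(M+8) = 0.4816^4 = 0.053795
The M+4 peak is largest (0.373985); scaling to 100 gives 19.31 : 71.76 : 100.00 : 61.93 : 14.38.

19.31 : 71.76 : 100.00 : 61.93 : 14.38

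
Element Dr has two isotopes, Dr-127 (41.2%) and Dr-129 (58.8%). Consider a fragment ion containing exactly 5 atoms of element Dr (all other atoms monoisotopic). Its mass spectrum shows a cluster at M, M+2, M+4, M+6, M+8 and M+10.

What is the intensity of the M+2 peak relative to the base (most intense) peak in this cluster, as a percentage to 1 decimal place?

Binomial terms of (0.412 + 0.588)^5: M 0.0119, M+2 0.0847, M+4 0.2418, M+6 0.3451, M+8 0.2463, M+10 0.0703 → M+6 is the base peak.
P(M+6) = C(5,3) × 0.412^2 × 0.588^3 = 10 × 0.169744 × 0.20329747 = 0.345085 (base)
P(M+2) = C(5,1) × 0.412^4 × 0.588^1 = 5 × 0.02881303 × 0.5880 = 0.084710
Relative intensity = 0.084710 / 0.345085 × 100 = 24.5

24.5%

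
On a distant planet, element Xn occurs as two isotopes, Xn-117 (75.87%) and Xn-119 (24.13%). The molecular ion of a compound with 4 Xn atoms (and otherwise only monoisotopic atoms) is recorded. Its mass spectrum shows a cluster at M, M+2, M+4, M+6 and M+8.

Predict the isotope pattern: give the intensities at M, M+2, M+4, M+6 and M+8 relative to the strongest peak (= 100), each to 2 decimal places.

78.61 : 100.00 : 47.71 : 10.12 : 0.80

Each Xn atom is independently Xn-117 (p = 0.7587) or Xn-119 (q = 0.2413); the cluster is the binomial expansion (p + q)^4.
P(M) = 0.7587^4 = 0.331345
P(M+2) = 4 × 0.7587^3 × 0.2413^1 = 0.421529
P(M+4) = 6 × 0.7587^2 × 0.2413^2 = 0.201097
P(M+6) = 4 × 0.7587^1 × 0.2413^3 = 0.042639
P(M+8) = 0.2413^4 = 0.003390
The M+2 peak is largest (0.421529); scaling to 100 gives 78.61 : 100.00 : 47.71 : 10.12 : 0.80.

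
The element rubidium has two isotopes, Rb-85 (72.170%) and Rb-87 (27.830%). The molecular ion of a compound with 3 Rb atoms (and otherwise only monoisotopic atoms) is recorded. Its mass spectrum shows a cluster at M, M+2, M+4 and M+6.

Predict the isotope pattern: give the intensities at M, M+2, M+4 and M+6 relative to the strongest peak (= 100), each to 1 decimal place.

The 3 Rb atoms are independent, so intensities follow the terms of (0.72170 + 0.27830)^3.
P(M) = 0.72170^3 = 0.375898
P(M+2) = 3 × 0.72170^2 × 0.27830^1 = 0.434858
P(M+4) = 3 × 0.72170^1 × 0.27830^2 = 0.167689
P(M+6) = 0.27830^3 = 0.021555
The M+2 peak is largest (0.434858); scaling to 100 gives 86.4 : 100.0 : 38.6 : 5.0.

86.4 : 100.0 : 38.6 : 5.0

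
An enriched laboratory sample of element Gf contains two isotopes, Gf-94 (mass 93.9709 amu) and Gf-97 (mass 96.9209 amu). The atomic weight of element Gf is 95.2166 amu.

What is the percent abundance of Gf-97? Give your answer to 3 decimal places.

Writing the weighted mean with unknown fraction x of Gf-94:
93.9709·x + 96.9209·(1 − x) = 95.2166
(93.9709 − 96.9209)·x = 95.2166 − 96.9209
x = -1.7043 / -2.9500 = 0.57773 → 57.773% Gf-94, 42.227% Gf-97.

42.227%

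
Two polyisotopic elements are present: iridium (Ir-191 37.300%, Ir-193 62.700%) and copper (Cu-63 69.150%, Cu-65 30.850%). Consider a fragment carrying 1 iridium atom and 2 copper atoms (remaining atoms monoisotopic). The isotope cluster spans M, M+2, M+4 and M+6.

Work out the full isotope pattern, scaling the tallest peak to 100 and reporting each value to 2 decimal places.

38.86 : 100.00 : 66.02 : 13.00

Iridium pattern (n=1): 0.3730 : 0.6270
Copper pattern (n=2): 0.47817225 : 0.4266555 : 0.09517225
Convolve the two distributions (both contribute in 2-u steps):
  M: 0.3730×0.47817225 = 0.178358
  M+2: 0.3730×0.4266555 + 0.6270×0.47817225 = 0.458957
  M+4: 0.3730×0.09517225 + 0.6270×0.4266555 = 0.303012
  M+6: 0.6270×0.09517225 = 0.059673
Scale to base peak (0.458957) = 100: 38.86 : 100.00 : 66.02 : 13.00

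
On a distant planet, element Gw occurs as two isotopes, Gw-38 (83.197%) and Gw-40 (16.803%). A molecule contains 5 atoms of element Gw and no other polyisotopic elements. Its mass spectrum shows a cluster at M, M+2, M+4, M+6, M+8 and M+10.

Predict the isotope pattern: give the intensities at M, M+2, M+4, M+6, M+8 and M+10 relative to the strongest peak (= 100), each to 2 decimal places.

99.03 : 100.00 : 40.39 : 8.16 : 0.82 : 0.03

Expanding (0.83197 + 0.16803)^5:
P(M) = 0.83197^5 = 0.398601
P(M+2) = 5 × 0.83197^4 × 0.16803^1 = 0.402520
P(M+4) = 10 × 0.83197^3 × 0.16803^2 = 0.162591
P(M+6) = 10 × 0.83197^2 × 0.16803^3 = 0.032838
P(M+8) = 5 × 0.83197^1 × 0.16803^4 = 0.003316
P(M+10) = 0.16803^5 = 0.000134
The M+2 peak is largest (0.402520); scaling to 100 gives 99.03 : 100.00 : 40.39 : 8.16 : 0.82 : 0.03.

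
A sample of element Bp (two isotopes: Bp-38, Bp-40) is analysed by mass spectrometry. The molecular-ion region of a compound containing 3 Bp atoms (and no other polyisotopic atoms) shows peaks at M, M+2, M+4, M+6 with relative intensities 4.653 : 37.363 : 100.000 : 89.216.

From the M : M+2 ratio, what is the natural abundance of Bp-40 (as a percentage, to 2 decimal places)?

Let p = fractional abundance of Bp-38. I(M+2)/I(M) = [C(3,1)·p^2·(1−p)] / p^3 = 3·(1−p)/p = 37.363/4.653 = 8.0299
(1−p)/p = 8.0299/3 = 2.6766  ⇒  p = 1/(1 + 2.6766) = 0.2720
Bp-38: 27.20%, Bp-40: 72.80%.

72.80%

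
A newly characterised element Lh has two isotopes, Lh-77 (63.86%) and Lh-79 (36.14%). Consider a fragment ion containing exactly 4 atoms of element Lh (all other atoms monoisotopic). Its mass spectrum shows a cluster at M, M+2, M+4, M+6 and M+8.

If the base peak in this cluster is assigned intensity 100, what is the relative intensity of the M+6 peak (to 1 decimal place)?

32.0

(0.6386 + 0.3614)^4 gives M 0.1663, M+2 0.3765, M+4 0.3196, M+6 0.1206, M+8 0.0171; the largest is M+2.
P(M+2) = C(4,1) × 0.6386^3 × 0.3614^1 = 4 × 0.26042744 × 0.3614 = 0.376474 (base)
P(M+6) = C(4,3) × 0.6386^1 × 0.3614^3 = 4 × 0.6386 × 0.04720244 = 0.120574
Relative intensity = 0.120574 / 0.376474 × 100 = 32.0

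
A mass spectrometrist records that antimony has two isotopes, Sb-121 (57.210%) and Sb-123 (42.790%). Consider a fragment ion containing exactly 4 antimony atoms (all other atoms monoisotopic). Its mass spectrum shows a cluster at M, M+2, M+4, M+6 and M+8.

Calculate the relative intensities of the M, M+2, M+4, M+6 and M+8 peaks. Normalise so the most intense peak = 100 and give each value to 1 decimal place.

Expanding (0.57210 + 0.42790)^4:
P(M) = 0.57210^4 = 0.107124
P(M+2) = 4 × 0.57210^3 × 0.42790^1 = 0.320493
P(M+4) = 6 × 0.57210^2 × 0.42790^2 = 0.359567
P(M+6) = 4 × 0.57210^1 × 0.42790^3 = 0.179291
P(M+8) = 0.42790^4 = 0.033525
The M+4 peak is largest (0.359567); scaling to 100 gives 29.8 : 89.1 : 100.0 : 49.9 : 9.3.

29.8 : 89.1 : 100.0 : 49.9 : 9.3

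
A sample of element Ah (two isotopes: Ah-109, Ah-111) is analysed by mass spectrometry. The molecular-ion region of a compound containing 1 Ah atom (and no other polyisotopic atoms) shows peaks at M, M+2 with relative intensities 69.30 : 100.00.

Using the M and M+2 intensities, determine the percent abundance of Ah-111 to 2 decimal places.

59.07%

If p is the fraction of Ah that is Ah-109, then I(M+2)/I(M) = [C(1,1)·p^0·(1−p)] / p^1 = 1·(1−p)/p = 100.00/69.30 = 1.4430
(1−p)/p = 1.4430/1 = 1.4430  ⇒  p = 1/(1 + 1.4430) = 0.4093
Ah-109: 40.93%, Ah-111: 59.07%.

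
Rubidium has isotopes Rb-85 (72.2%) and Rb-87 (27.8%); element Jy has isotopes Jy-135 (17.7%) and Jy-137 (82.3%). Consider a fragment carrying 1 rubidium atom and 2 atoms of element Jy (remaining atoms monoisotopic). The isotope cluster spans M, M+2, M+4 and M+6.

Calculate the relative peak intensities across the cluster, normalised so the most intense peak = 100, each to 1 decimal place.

Rubidium pattern (n=1): 0.7220 : 0.2780
Element Jy pattern (n=2): 0.031329 : 0.291342 : 0.677329
Convolve the two distributions (both contribute in 2-u steps):
  M: 0.7220×0.031329 = 0.022620
  M+2: 0.7220×0.291342 + 0.2780×0.031329 = 0.219058
  M+4: 0.7220×0.677329 + 0.2780×0.291342 = 0.570025
  M+6: 0.2780×0.677329 = 0.188297
Scale to base peak (0.570025) = 100: 4.0 : 38.4 : 100.0 : 33.0

4.0 : 38.4 : 100.0 : 33.0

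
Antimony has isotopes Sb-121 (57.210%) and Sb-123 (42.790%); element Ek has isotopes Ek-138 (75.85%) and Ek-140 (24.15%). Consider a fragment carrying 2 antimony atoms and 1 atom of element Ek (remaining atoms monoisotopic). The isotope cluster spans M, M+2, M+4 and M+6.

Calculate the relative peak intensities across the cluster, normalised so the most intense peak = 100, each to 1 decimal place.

55.1 : 100.0 : 57.1 : 9.8

Antimony pattern (n=2): 0.32729841 : 0.48960318 : 0.18309841
Element Ek pattern (n=1): 0.7585 : 0.2415
Convolve the two distributions (both contribute in 2-u steps):
  M: 0.32729841×0.7585 = 0.248256
  M+2: 0.32729841×0.2415 + 0.48960318×0.7585 = 0.450407
  M+4: 0.48960318×0.2415 + 0.18309841×0.7585 = 0.257119
  M+6: 0.18309841×0.2415 = 0.044218
Scale to base peak (0.450407) = 100: 55.1 : 100.0 : 57.1 : 9.8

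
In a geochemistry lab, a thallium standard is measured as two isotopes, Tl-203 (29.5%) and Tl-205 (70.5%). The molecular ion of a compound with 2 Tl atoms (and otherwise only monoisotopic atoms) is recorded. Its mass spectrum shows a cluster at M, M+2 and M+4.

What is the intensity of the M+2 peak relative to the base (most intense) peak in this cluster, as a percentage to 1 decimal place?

83.7%

Term probabilities: M 0.0870, M+2 0.4160, M+4 0.4970. Base peak = M+4.
P(M+4) = C(2,2) × 0.295^0 × 0.705^2 = 1 × 1.0000 × 0.497025 = 0.497025 (base)
P(M+2) = C(2,1) × 0.295^1 × 0.705^1 = 2 × 0.2950 × 0.7050 = 0.415950
Relative intensity = 0.415950 / 0.497025 × 100 = 83.7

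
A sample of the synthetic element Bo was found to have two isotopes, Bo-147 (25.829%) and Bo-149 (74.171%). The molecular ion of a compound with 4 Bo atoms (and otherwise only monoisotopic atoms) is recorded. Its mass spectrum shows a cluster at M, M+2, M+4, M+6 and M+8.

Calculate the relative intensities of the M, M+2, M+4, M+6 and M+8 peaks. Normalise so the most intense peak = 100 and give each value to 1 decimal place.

1.1 : 12.1 : 52.2 : 100.0 : 71.8

The 4 Bo atoms are independent, so intensities follow the terms of (0.25829 + 0.74171)^4.
P(M) = 0.25829^4 = 0.004451
P(M+2) = 4 × 0.25829^3 × 0.74171^1 = 0.051123
P(M+4) = 6 × 0.25829^2 × 0.74171^2 = 0.220209
P(M+6) = 4 × 0.25829^1 × 0.74171^3 = 0.421570
P(M+8) = 0.74171^4 = 0.302647
The M+6 peak is largest (0.421570); scaling to 100 gives 1.1 : 12.1 : 52.2 : 100.0 : 71.8.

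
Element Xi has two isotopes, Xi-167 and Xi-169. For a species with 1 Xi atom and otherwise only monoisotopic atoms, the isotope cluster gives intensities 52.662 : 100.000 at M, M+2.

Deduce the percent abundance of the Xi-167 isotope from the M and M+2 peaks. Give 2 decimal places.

34.50%

Let p = fractional abundance of Xi-167. I(M+2)/I(M) = [C(1,1)·p^0·(1−p)] / p^1 = 1·(1−p)/p = 100.000/52.662 = 1.8989
(1−p)/p = 1.8989/1 = 1.8989  ⇒  p = 1/(1 + 1.8989) = 0.3450
Xi-167: 34.50%, Xi-169: 65.50%.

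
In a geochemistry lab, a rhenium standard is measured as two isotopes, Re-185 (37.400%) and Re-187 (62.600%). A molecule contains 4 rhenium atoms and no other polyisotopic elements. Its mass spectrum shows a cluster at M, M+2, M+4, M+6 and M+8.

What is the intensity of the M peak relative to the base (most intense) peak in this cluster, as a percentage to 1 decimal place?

Binomial terms of (0.37400 + 0.62600)^4: M 0.0196, M+2 0.1310, M+4 0.3289, M+6 0.3670, M+8 0.1536 → M+6 is the base peak.
P(M+6) = C(4,3) × 0.37400^1 × 0.62600^3 = 4 × 0.3740 × 0.24531438 = 0.366990 (base)
P(M) = C(4,0) × 0.37400^4 × 0.62600^0 = 1 × 0.0195653 × 1.0000 = 0.019565
Relative intensity = 0.019565 / 0.366990 × 100 = 5.3

5.3%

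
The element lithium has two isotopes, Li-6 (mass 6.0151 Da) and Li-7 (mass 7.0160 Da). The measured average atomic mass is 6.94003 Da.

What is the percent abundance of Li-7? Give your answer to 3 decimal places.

Let x be the fractional abundance of Li-6; then Li-7 has abundance 1 − x.
6.0151·x + 7.0160·(1 − x) = 6.94003
(6.0151 − 7.0160)·x = 6.94003 − 7.0160
x = -0.07597 / -1.0009 = 0.07590 → 7.590% Li-6, 92.410% Li-7.

92.410%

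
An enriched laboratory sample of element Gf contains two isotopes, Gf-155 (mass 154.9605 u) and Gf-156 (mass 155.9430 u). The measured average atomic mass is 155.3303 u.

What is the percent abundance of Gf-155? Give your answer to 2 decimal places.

62.36%

Let x be the fractional abundance of Gf-155; then Gf-156 has abundance 1 − x.
154.9605·x + 155.9430·(1 − x) = 155.3303
(154.9605 − 155.9430)·x = 155.3303 − 155.9430
x = -0.6127 / -0.9825 = 0.62361 → 62.36% Gf-155, 37.64% Gf-156.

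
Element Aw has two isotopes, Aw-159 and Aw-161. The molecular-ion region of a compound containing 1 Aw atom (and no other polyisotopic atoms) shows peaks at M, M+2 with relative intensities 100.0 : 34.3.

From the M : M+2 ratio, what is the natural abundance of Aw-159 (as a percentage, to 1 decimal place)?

If p is the fraction of Aw that is Aw-159, then I(M+2)/I(M) = [C(1,1)·p^0·(1−p)] / p^1 = 1·(1−p)/p = 34.3/100.0 = 0.3430
(1−p)/p = 0.3430/1 = 0.3430  ⇒  p = 1/(1 + 0.3430) = 0.7446
Aw-159: 74.5%, Aw-161: 25.5%.

74.5%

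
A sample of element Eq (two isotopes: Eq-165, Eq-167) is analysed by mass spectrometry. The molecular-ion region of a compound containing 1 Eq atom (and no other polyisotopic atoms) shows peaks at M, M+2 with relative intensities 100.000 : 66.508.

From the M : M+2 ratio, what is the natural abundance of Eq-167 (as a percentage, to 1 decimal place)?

Write p for the Eq-165 fraction. I(M+2)/I(M) = [C(1,1)·p^0·(1−p)] / p^1 = 1·(1−p)/p = 66.508/100.000 = 0.6651
(1−p)/p = 0.6651/1 = 0.6651  ⇒  p = 1/(1 + 0.6651) = 0.6006
Eq-165: 60.1%, Eq-167: 39.9%.

39.9%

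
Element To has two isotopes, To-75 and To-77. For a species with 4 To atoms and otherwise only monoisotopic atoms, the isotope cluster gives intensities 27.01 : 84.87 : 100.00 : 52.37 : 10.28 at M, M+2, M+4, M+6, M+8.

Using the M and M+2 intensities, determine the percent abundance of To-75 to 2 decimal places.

Let p = fractional abundance of To-75. I(M+2)/I(M) = [C(4,1)·p^3·(1−p)] / p^4 = 4·(1−p)/p = 84.87/27.01 = 3.1422
(1−p)/p = 3.1422/4 = 0.7855  ⇒  p = 1/(1 + 0.7855) = 0.5601
To-75: 56.01%, To-77: 43.99%.

56.01%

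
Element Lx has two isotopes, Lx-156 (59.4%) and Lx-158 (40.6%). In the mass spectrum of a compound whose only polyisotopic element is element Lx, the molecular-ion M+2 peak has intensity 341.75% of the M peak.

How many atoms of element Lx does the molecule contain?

5

With n Lx atoms, P(M+2)/P(M) = C(n,1)·p^(n−1)q / p^n = n·q/p = n · 0.406/0.594.
n = 3.4175 × 0.594/0.406 = 5.00 ≈ 5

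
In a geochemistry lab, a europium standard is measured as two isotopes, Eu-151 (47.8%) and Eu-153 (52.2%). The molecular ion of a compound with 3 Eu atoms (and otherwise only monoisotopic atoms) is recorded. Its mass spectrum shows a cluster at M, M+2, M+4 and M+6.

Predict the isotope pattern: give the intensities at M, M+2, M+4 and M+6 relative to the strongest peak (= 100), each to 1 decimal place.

Expanding (0.478 + 0.522)^3:
P(M) = 0.478^3 = 0.109215
P(M+2) = 3 × 0.478^2 × 0.522^1 = 0.357806
P(M+4) = 3 × 0.478^1 × 0.522^2 = 0.390742
P(M+6) = 0.522^3 = 0.142237
The M+4 peak is largest (0.390742); scaling to 100 gives 28.0 : 91.6 : 100.0 : 36.4.

28.0 : 91.6 : 100.0 : 36.4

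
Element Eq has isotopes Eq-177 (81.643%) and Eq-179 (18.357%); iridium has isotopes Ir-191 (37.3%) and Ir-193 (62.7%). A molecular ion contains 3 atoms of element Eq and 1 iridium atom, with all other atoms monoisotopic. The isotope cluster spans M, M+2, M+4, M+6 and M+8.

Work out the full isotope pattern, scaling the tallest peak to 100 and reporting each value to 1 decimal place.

Element Eq pattern (n=3): 0.5441979 : 0.36708013 : 0.08253604 : 0.00618593
Iridium pattern (n=1): 0.3730 : 0.6270
Convolve the two distributions (both contribute in 2-u steps):
  M: 0.5441979×0.3730 = 0.202986
  M+2: 0.5441979×0.6270 + 0.36708013×0.3730 = 0.478133
  M+4: 0.36708013×0.6270 + 0.08253604×0.3730 = 0.260945
  M+6: 0.08253604×0.6270 + 0.00618593×0.3730 = 0.054057
  M+8: 0.00618593×0.6270 = 0.003879
Scale to base peak (0.478133) = 100: 42.5 : 100.0 : 54.6 : 11.3 : 0.8

42.5 : 100.0 : 54.6 : 11.3 : 0.8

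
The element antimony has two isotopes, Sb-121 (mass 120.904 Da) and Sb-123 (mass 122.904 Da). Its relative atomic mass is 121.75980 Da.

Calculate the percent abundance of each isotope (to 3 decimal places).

With x = fraction of Sb-121 (so Sb-123 is 1 − x):
120.904·x + 122.904·(1 − x) = 121.75980
(120.904 − 122.904)·x = 121.75980 − 122.904
x = -1.14420 / -2.000 = 0.57210 → 57.210% Sb-121, 42.790% Sb-123.

Sb-121: 57.210%, Sb-123: 42.790%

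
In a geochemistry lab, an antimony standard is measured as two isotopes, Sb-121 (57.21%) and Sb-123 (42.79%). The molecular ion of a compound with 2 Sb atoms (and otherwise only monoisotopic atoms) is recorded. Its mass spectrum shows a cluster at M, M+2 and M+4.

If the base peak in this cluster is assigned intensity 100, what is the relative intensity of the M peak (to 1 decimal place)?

66.8

Binomial terms of (0.5721 + 0.4279)^2: M 0.3273, M+2 0.4896, M+4 0.1831 → M+2 is the base peak.
P(M+2) = C(2,1) × 0.5721^1 × 0.4279^1 = 2 × 0.5721 × 0.4279 = 0.489603 (base)
P(M) = C(2,0) × 0.5721^2 × 0.4279^0 = 1 × 0.32729841 × 1.0000 = 0.327298
Relative intensity = 0.327298 / 0.489603 × 100 = 66.8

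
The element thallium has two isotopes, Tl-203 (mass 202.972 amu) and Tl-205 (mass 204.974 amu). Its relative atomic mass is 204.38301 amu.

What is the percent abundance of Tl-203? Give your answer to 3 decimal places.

29.520%

Let x be the fractional abundance of Tl-203; then Tl-205 has abundance 1 − x.
202.972·x + 204.974·(1 − x) = 204.38301
(202.972 − 204.974)·x = 204.38301 − 204.974
x = -0.59099 / -2.002 = 0.29520 → 29.520% Tl-203, 70.480% Tl-205.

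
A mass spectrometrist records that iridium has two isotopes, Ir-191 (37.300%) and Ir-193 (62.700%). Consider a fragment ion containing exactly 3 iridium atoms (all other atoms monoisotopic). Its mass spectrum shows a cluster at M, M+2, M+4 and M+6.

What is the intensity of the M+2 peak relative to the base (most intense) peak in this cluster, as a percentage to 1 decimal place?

59.5%

Term probabilities: M 0.0519, M+2 0.2617, M+4 0.4399, M+6 0.2465. Base peak = M+4.
P(M+4) = C(3,2) × 0.37300^1 × 0.62700^2 = 3 × 0.3730 × 0.393129 = 0.439911 (base)
P(M+2) = C(3,1) × 0.37300^2 × 0.62700^1 = 3 × 0.139129 × 0.6270 = 0.261702
Relative intensity = 0.261702 / 0.439911 × 100 = 59.5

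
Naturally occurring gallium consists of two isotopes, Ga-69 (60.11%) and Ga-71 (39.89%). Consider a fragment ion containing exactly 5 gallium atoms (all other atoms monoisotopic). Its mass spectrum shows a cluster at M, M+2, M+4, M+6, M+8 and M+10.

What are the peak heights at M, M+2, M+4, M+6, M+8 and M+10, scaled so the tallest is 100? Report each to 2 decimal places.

Expanding (0.6011 + 0.3989)^5:
P(M) = 0.6011^5 = 0.078475
P(M+2) = 5 × 0.6011^4 × 0.3989^1 = 0.260388
P(M+4) = 10 × 0.6011^3 × 0.3989^2 = 0.345596
P(M+6) = 10 × 0.6011^2 × 0.3989^3 = 0.229343
P(M+8) = 5 × 0.6011^1 × 0.3989^4 = 0.076098
P(M+10) = 0.3989^5 = 0.010100
The M+4 peak is largest (0.345596); scaling to 100 gives 22.71 : 75.34 : 100.00 : 66.36 : 22.02 : 2.92.

22.71 : 75.34 : 100.00 : 66.36 : 22.02 : 2.92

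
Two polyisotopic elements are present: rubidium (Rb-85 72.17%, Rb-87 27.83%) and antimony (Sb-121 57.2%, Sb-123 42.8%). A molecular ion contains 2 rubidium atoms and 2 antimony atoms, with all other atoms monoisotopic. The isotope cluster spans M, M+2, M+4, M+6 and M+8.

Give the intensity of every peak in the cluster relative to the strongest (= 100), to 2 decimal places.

Rubidium pattern (n=2): 0.52085089 : 0.40169822 : 0.07745089
Antimony pattern (n=2): 0.327184 : 0.489632 : 0.183184
Convolve the two distributions (both contribute in 2-u steps):
  M: 0.52085089×0.327184 = 0.170414
  M+2: 0.52085089×0.489632 + 0.40169822×0.327184 = 0.386454
  M+4: 0.52085089×0.183184 + 0.40169822×0.489632 + 0.07745089×0.327184 = 0.317437
  M+6: 0.40169822×0.183184 + 0.07745089×0.489632 = 0.111507
  M+8: 0.07745089×0.183184 = 0.014188
Scale to base peak (0.386454) = 100: 44.10 : 100.00 : 82.14 : 28.85 : 3.67

44.10 : 100.00 : 82.14 : 28.85 : 3.67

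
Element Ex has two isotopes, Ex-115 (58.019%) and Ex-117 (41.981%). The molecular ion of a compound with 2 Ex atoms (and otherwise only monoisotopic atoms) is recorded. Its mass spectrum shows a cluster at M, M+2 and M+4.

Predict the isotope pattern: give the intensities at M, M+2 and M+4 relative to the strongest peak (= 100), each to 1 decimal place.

Expanding (0.58019 + 0.41981)^2:
P(M) = 0.58019^2 = 0.336620
P(M+2) = 2 × 0.58019^1 × 0.41981^1 = 0.487139
P(M+4) = 0.41981^2 = 0.176240
The M+2 peak is largest (0.487139); scaling to 100 gives 69.1 : 100.0 : 36.2.

69.1 : 100.0 : 36.2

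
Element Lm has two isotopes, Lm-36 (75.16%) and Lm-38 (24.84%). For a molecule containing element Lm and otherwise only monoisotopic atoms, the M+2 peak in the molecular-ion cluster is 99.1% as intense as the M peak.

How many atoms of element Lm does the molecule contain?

3

The M+2/M ratio from n Lm atoms is n · q/p = n · 0.2484/0.7516.
n = 0.991 × 0.7516/0.2484 = 3.00 ≈ 3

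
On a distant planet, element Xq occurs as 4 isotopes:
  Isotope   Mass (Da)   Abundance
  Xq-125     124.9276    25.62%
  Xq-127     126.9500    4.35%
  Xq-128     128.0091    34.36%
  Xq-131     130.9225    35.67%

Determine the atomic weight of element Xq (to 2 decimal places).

Ar = Σ fᵢ·mᵢ = 0.2562 × 124.9276 + 0.0435 × 126.9500 + 0.3436 × 128.0091 + 0.3567 × 130.9225
= 32.00645 + 5.52233 + 43.98393 + 46.70006 = 128.21277 Da

128.21 Da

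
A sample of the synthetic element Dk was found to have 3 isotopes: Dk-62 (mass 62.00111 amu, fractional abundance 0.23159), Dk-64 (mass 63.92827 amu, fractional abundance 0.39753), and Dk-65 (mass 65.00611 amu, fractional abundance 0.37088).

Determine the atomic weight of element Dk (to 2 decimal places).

Weight each isotope mass by its fractional abundance: 0.23159 × 62.00111 + 0.39753 × 63.92827 + 0.37088 × 65.00611
= 14.358837 + 25.413405 + 24.109466 = 63.881708 amu

63.88 amu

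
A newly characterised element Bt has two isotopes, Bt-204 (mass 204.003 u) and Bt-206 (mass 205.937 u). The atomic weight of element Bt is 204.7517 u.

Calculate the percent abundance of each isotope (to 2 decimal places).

Bt-204: 61.29%, Bt-206: 38.71%

With x = fraction of Bt-204 (so Bt-206 is 1 − x):
204.003·x + 205.937·(1 − x) = 204.7517
(204.003 − 205.937)·x = 204.7517 − 205.937
x = -1.1853 / -1.934 = 0.61287 → 61.29% Bt-204, 38.71% Bt-206.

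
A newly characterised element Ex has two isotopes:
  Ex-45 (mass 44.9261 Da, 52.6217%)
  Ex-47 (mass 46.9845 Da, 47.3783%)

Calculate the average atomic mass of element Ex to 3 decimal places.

Average mass = Σ (abundance × isotope mass) = 0.526217 × 44.9261 + 0.473783 × 46.9845
= 23.64088 + 22.26046 = 45.90134 Da

45.901 Da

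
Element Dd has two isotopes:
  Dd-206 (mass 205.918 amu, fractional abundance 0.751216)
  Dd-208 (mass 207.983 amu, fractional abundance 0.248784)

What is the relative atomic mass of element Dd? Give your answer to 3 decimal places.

Average mass = Σ (abundance × isotope mass) = 0.751216 × 205.918 + 0.248784 × 207.983
= 154.6889 + 51.7428 = 206.4317 amu

206.432 amu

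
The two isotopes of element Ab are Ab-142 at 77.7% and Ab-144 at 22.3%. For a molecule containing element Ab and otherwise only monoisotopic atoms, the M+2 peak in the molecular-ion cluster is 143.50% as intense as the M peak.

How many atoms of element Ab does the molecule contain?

5

For n independent Ab atoms, I(M+2)/I(M) = n · (abundance Ab-144) / (abundance Ab-142) = n · 0.223/0.777.
n = 1.4350 × 0.777/0.223 = 5.00 ≈ 5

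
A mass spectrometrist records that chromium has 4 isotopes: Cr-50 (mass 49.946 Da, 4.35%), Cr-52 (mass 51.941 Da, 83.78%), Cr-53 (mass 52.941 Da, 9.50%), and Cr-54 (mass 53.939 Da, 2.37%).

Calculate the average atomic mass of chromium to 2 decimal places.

Ar = Σ fᵢ·mᵢ = 0.0435 × 49.946 + 0.8378 × 51.941 + 0.0950 × 52.941 + 0.0237 × 53.939
= 2.1727 + 43.5162 + 5.0294 + 1.2784 = 51.9967 Da

52.00 Da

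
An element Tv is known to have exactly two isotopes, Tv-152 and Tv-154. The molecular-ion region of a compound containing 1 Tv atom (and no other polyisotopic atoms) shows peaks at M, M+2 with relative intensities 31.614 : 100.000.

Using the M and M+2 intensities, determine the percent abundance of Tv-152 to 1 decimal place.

24.0%

If p is the fraction of Tv that is Tv-152, then I(M+2)/I(M) = [C(1,1)·p^0·(1−p)] / p^1 = 1·(1−p)/p = 100.000/31.614 = 3.1632
(1−p)/p = 3.1632/1 = 3.1632  ⇒  p = 1/(1 + 3.1632) = 0.2402
Tv-152: 24.0%, Tv-154: 76.0%.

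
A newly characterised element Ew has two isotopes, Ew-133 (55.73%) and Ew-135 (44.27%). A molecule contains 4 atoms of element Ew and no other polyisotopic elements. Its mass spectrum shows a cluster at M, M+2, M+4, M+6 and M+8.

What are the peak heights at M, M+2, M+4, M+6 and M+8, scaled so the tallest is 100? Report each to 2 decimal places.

26.41 : 83.92 : 100.00 : 52.96 : 10.52

Each Ew atom is independently Ew-133 (p = 0.5573) or Ew-135 (q = 0.4427); the cluster is the binomial expansion (p + q)^4.
P(M) = 0.5573^4 = 0.096462
P(M+2) = 4 × 0.5573^3 × 0.4427^1 = 0.306504
P(M+4) = 6 × 0.5573^2 × 0.4427^2 = 0.365215
P(M+6) = 4 × 0.5573^1 × 0.4427^3 = 0.193409
P(M+8) = 0.4427^4 = 0.038409
The M+4 peak is largest (0.365215); scaling to 100 gives 26.41 : 83.92 : 100.00 : 52.96 : 10.52.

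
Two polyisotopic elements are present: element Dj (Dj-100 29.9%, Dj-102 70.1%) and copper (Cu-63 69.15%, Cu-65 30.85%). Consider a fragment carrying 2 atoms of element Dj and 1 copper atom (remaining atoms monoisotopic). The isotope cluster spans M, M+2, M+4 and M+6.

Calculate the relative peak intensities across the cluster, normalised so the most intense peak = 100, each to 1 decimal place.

Element Dj pattern (n=2): 0.089401 : 0.419198 : 0.491401
Copper pattern (n=1): 0.6915 : 0.3085
Convolve the two distributions (both contribute in 2-u steps):
  M: 0.089401×0.6915 = 0.061821
  M+2: 0.089401×0.3085 + 0.419198×0.6915 = 0.317456
  M+4: 0.419198×0.3085 + 0.491401×0.6915 = 0.469126
  M+6: 0.491401×0.3085 = 0.151597
Scale to base peak (0.469126) = 100: 13.2 : 67.7 : 100.0 : 32.3

13.2 : 67.7 : 100.0 : 32.3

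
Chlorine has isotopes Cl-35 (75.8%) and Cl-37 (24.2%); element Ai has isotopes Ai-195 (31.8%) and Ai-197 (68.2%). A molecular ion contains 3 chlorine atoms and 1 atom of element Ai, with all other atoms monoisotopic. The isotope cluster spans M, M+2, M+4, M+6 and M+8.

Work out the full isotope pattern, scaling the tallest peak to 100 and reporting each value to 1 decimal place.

Chlorine pattern (n=3): 0.43551951 : 0.41713346 : 0.13317454 : 0.01417249
Element Ai pattern (n=1): 0.3180 : 0.6820
Convolve the two distributions (both contribute in 2-u steps):
  M: 0.43551951×0.3180 = 0.138495
  M+2: 0.43551951×0.6820 + 0.41713346×0.3180 = 0.429673
  M+4: 0.41713346×0.6820 + 0.13317454×0.3180 = 0.326835
  M+6: 0.13317454×0.6820 + 0.01417249×0.3180 = 0.095332
  M+8: 0.01417249×0.6820 = 0.009666
Scale to base peak (0.429673) = 100: 32.2 : 100.0 : 76.1 : 22.2 : 2.2

32.2 : 100.0 : 76.1 : 22.2 : 2.2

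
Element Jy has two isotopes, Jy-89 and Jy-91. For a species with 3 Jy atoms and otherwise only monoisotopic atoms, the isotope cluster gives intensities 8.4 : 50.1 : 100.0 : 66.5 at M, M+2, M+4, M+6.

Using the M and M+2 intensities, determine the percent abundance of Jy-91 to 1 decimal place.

66.5%

If p is the fraction of Jy that is Jy-89, then I(M+2)/I(M) = [C(3,1)·p^2·(1−p)] / p^3 = 3·(1−p)/p = 50.1/8.4 = 5.9643
(1−p)/p = 5.9643/3 = 1.9881  ⇒  p = 1/(1 + 1.9881) = 0.3347
Jy-89: 33.5%, Jy-91: 66.5%.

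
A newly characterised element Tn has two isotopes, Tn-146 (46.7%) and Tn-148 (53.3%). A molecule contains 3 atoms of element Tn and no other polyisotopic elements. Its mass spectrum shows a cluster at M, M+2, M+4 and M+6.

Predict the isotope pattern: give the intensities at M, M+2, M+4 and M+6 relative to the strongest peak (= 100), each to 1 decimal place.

25.6 : 87.6 : 100.0 : 38.0

Each Tn atom is independently Tn-146 (p = 0.467) or Tn-148 (q = 0.533); the cluster is the binomial expansion (p + q)^3.
P(M) = 0.467^3 = 0.101848
P(M+2) = 3 × 0.467^2 × 0.533^1 = 0.348724
P(M+4) = 3 × 0.467^1 × 0.533^2 = 0.398009
P(M+6) = 0.533^3 = 0.151419
The M+4 peak is largest (0.398009); scaling to 100 gives 25.6 : 87.6 : 100.0 : 38.0.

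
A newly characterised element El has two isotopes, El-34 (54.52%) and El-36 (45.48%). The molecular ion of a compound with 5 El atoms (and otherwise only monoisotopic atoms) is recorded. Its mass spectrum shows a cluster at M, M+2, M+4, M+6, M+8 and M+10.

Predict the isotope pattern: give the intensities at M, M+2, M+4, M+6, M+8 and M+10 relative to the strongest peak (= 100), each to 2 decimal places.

14.37 : 59.94 : 100.00 : 83.42 : 34.79 : 5.80

The 5 El atoms are independent, so intensities follow the terms of (0.5452 + 0.4548)^5.
P(M) = 0.5452^5 = 0.048170
P(M+2) = 5 × 0.5452^4 × 0.4548^1 = 0.200916
P(M+4) = 10 × 0.5452^3 × 0.4548^2 = 0.335203
P(M+6) = 10 × 0.5452^2 × 0.4548^3 = 0.279623
P(M+8) = 5 × 0.5452^1 × 0.4548^4 = 0.116629
P(M+10) = 0.4548^5 = 0.019458
The M+4 peak is largest (0.335203); scaling to 100 gives 14.37 : 59.94 : 100.00 : 83.42 : 34.79 : 5.80.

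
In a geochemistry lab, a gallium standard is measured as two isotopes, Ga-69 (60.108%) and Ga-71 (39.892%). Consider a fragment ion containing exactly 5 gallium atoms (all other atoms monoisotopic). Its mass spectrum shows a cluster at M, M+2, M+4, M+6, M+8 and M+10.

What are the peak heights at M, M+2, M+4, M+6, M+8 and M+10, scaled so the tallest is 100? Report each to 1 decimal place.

22.7 : 75.3 : 100.0 : 66.4 : 22.0 : 2.9

The 5 Ga atoms are independent, so intensities follow the terms of (0.60108 + 0.39892)^5.
P(M) = 0.60108^5 = 0.078462
P(M+2) = 5 × 0.60108^4 × 0.39892^1 = 0.260366
P(M+4) = 10 × 0.60108^3 × 0.39892^2 = 0.345596
P(M+6) = 10 × 0.60108^2 × 0.39892^3 = 0.229362
P(M+8) = 5 × 0.60108^1 × 0.39892^4 = 0.076111
P(M+10) = 0.39892^5 = 0.010103
The M+4 peak is largest (0.345596); scaling to 100 gives 22.7 : 75.3 : 100.0 : 66.4 : 22.0 : 2.9.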